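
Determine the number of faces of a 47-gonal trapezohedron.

The n-trapezohedron (dual of the n-antiprism) has V = 2·47 + 2 = 96, E = 4·47 = 188, F = 2·47 = 94.

94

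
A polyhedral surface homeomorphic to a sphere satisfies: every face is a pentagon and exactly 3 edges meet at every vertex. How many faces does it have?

12

Each face has 5 edges and each edge borders two faces, so 2E = 5F.
Each vertex has degree 3, so 3V = 2E and hence V = 5F/3.
Euler: V − E + F = 2 ⇒ (5F/3) − (5F/2) + F = 2.
Multiply by 6: (10 − 15 + 6)F = 12, i.e. 1F = 12.
So F = 12, E = 5·12/2 = 30, V = 5·12/3 = 20.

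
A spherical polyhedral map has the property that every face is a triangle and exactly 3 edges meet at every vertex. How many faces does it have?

Each face has 3 edges and each edge borders two faces, so 2E = 3F.
Each vertex has degree 3, so 3V = 2E and hence V = 3F/3.
Euler: V − E + F = 2 ⇒ (3F/3) − (3F/2) + F = 2.
Multiply by 6: (6 − 9 + 6)F = 12, i.e. 3F = 12.
So F = 4, E = 3·4/2 = 6, V = 3·4/3 = 4.

4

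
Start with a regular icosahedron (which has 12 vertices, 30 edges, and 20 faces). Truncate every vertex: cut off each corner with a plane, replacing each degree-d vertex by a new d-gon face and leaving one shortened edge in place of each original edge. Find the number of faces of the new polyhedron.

32

Truncation replaces each original edge-end by a new vertex, so V′ = 2E = 60.
Each original edge survives, and each old vertex of degree d contributes d new edges; summing degrees gives Σd = 2E, so E′ = E + 2E = 3E = 90.
Each original face survives and each original vertex becomes one new face: F′ = F + V = 32.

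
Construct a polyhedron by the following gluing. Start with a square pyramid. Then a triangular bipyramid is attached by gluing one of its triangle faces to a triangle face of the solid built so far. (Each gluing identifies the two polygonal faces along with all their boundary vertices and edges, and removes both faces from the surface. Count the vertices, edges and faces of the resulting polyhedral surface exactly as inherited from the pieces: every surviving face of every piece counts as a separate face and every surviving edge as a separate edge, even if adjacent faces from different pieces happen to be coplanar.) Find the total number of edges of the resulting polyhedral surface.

14

A square pyramid: V=5, E=8, F=5.
Attach a triangular bipyramid (V=5, E=9, F=6) along a 3-gon: merge 3 vertices and 3 edges, delete both glued faces → V=7, E=14, F=9.
Check: V − E + F = 7 − 14 + 9 = 2.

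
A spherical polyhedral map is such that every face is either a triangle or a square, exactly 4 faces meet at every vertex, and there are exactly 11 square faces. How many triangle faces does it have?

8

Let x be the number of triangles; then F = 11 + x.
Edge–face incidences: 2E = 4·11 + 3·x = 44 + 3x.
Every vertex has degree 4, so 4V = 2E.
Euler: V − E + F = 2 ⇒ (2E)/4 − E + (11 + x) = 2.
Multiply by 8: 2·(2E) − 4·(2E) + 8·(11 + x) = 16, i.e. 88 + 8x − 2·(44 + 3x) = 16.
Collecting terms: 2x = 16, so x = 8.
Then 2E = 44 + 3·8 = 68, so E = 34, V = 2E/4 = 17, F = 11 + 8 = 19.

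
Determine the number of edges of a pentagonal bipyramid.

15

A bipyramid over an n-gon has 2n triangular faces and n + 2 vertices: V = 5 + 2 = 7, E = 3·5 = 15, F = 2·5 = 10.
Check: V − E + F = 7 − 15 + 10 = 2.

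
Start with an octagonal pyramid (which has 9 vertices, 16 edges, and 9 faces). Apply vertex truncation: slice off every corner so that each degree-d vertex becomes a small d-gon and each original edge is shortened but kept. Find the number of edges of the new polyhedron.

Truncation replaces each original edge-end by a new vertex, so V′ = 2E = 32.
Each original edge survives, and each old vertex of degree d contributes d new edges; summing degrees gives Σd = 2E, so E′ = E + 2E = 3E = 48.
Each original face survives and each original vertex becomes one new face: F′ = F + V = 18.

48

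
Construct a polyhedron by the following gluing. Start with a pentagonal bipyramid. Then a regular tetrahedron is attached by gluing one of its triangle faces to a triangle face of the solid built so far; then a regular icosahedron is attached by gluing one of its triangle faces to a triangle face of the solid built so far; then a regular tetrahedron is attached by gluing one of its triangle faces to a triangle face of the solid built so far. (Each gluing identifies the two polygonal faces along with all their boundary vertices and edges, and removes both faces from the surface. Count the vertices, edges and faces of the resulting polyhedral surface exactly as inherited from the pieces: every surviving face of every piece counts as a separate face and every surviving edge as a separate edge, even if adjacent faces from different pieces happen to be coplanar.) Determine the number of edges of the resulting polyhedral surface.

48

A pentagonal bipyramid: V=7, E=15, F=10.
Attach a regular tetrahedron (V=4, E=6, F=4) along a 3-gon: merge 3 vertices and 3 edges, delete both glued faces → V=8, E=18, F=12.
Attach a regular icosahedron (V=12, E=30, F=20) along a 3-gon: merge 3 vertices and 3 edges, delete both glued faces → V=17, E=45, F=30.
Attach a regular tetrahedron (V=4, E=6, F=4) along a 3-gon: merge 3 vertices and 3 edges, delete both glued faces → V=18, E=48, F=32.
Check: V − E + F = 18 − 48 + 32 = 2.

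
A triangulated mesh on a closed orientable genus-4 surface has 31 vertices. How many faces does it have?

74

χ = 2 − 2·4 = -6, and every face is a triangle so 3F = 2E.
V − E + F = -6 with E = 3F/2 gives 31 − (3/2 − 1)·F = -6, so F = 74 and E = 111.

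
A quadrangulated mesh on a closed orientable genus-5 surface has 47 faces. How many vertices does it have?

39

χ = 2 − 2·5 = -8, and every face is a square so 4F = 2E.
E = 4·47/2 = 94. Then V = -8 + E − F = -8 + 94 − 47 = 39.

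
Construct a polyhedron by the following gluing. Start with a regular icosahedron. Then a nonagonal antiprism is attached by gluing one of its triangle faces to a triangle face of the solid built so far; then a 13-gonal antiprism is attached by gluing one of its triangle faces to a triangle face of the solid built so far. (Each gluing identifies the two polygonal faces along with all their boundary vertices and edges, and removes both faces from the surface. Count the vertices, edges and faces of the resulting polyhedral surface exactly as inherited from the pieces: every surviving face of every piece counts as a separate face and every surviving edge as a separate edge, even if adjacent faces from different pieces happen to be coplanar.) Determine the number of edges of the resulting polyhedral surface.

A regular icosahedron: V=12, E=30, F=20.
Attach a nonagonal antiprism (V=18, E=36, F=20) along a 3-gon: merge 3 vertices and 3 edges, delete both glued faces → V=27, E=63, F=38.
Attach a 13-gonal antiprism (V=26, E=52, F=28) along a 3-gon: merge 3 vertices and 3 edges, delete both glued faces → V=50, E=112, F=64.
Check: V − E + F = 50 − 112 + 64 = 2.

112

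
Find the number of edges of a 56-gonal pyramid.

112

A pyramid on an n-gon base has one n-gon and n triangles: V = 56 + 1 = 57, E = 2·56 = 112, F = 56 + 1 = 57.
Check: V − E + F = 57 − 112 + 57 = 2.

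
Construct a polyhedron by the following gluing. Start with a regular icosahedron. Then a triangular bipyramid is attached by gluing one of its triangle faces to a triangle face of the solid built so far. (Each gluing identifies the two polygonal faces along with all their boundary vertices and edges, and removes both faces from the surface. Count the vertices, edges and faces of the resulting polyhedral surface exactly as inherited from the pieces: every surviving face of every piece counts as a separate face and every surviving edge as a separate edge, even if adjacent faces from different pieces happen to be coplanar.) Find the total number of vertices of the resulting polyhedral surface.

14

A regular icosahedron: V=12, E=30, F=20.
Attach a triangular bipyramid (V=5, E=9, F=6) along a 3-gon: merge 3 vertices and 3 edges, delete both glued faces → V=14, E=36, F=24.
Check: V − E + F = 14 − 36 + 24 = 2.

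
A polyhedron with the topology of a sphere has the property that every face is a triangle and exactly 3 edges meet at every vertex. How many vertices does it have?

Each face has 3 edges and each edge borders two faces, so 2E = 3F.
Each vertex has degree 3, so 3V = 2E and hence V = 3F/3.
Euler: V − E + F = 2 ⇒ (3F/3) − (3F/2) + F = 2.
Multiply by 6: (6 − 9 + 6)F = 12, i.e. 3F = 12.
So F = 4, E = 3·4/2 = 6, V = 3·4/3 = 4.

4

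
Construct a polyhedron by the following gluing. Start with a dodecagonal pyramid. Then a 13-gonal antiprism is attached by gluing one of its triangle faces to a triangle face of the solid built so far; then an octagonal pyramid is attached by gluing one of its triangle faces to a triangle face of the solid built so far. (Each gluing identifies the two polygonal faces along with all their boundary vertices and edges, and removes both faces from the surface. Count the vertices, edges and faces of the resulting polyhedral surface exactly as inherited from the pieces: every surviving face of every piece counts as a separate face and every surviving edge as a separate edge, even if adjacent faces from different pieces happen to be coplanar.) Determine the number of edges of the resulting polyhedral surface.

A dodecagonal pyramid: V=13, E=24, F=13.
Attach a 13-gonal antiprism (V=26, E=52, F=28) along a 3-gon: merge 3 vertices and 3 edges, delete both glued faces → V=36, E=73, F=39.
Attach an octagonal pyramid (V=9, E=16, F=9) along a 3-gon: merge 3 vertices and 3 edges, delete both glued faces → V=42, E=86, F=46.
Check: V − E + F = 42 − 86 + 46 = 2.

86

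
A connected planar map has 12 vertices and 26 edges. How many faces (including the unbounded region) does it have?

16

Euler's formula for a connected plane graph: V − E + F = 2, so F = 2 − 12 + 26 = 16.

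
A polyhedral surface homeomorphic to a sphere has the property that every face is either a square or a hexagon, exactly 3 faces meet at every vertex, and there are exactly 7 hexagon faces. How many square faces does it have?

Let x be the number of squares; then F = 7 + x.
Edge–face incidences: 2E = 6·7 + 4·x = 42 + 4x.
Every vertex has degree 3, so 3V = 2E.
Euler: V − E + F = 2 ⇒ (2E)/3 − E + (7 + x) = 2.
Multiply by 6: 2·(2E) − 3·(2E) + 6·(7 + x) = 12, i.e. 42 + 6x − (42 + 4x) = 12.
Collecting terms: 2x = 12, so x = 6.
Then 2E = 42 + 4·6 = 66, so E = 33, V = 2E/3 = 22, F = 7 + 6 = 13.

6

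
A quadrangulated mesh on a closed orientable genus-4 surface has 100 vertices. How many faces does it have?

χ = 2 − 2·4 = -6, and every face is a square so 4F = 2E.
V − E + F = -6 with E = 4F/2 gives 100 − (4/2 − 1)·F = -6, so F = 106 and E = 212.

106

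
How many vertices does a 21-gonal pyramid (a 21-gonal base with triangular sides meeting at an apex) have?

A pyramid on an n-gon base has one n-gon and n triangles: V = 21 + 1 = 22, E = 2·21 = 42, F = 21 + 1 = 22.

22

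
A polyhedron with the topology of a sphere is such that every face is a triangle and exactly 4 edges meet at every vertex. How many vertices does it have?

Each face has 3 edges and each edge borders two faces, so 2E = 3F.
Each vertex has degree 4, so 4V = 2E and hence V = 3F/4.
Euler: V − E + F = 2 ⇒ (3F/4) − (3F/2) + F = 2.
Multiply by 8: (6 − 12 + 8)F = 16, i.e. 2F = 16.
So F = 8, E = 3·8/2 = 12, V = 3·8/4 = 6.

6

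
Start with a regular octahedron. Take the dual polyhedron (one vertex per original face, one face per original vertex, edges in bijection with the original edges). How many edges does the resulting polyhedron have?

12

The base solid has V = 6, E = 12, F = 8.
The dual swaps V and F and preserves E: V′ = F = 8, E′ = E = 12, F′ = V = 6.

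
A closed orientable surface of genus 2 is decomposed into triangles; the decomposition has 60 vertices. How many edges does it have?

χ = 2 − 2·2 = -2, and every face is a triangle so 3F = 2E.
V − E + F = -2 with E = 3F/2 gives 60 − (3/2 − 1)·F = -2, so F = 124 and E = 186.

186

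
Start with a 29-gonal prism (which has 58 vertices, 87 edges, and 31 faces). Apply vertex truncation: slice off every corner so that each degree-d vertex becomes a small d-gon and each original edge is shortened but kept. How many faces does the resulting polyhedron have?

Truncation replaces each original edge-end by a new vertex, so V′ = 2E = 174.
Each original edge survives, and each old vertex of degree d contributes d new edges; summing degrees gives Σd = 2E, so E′ = E + 2E = 3E = 261.
Each original face survives and each original vertex becomes one new face: F′ = F + V = 89.

89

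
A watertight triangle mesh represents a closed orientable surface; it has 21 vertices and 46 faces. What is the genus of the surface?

2

Every face is a triangle, so 2E = 3·46 = 138, giving E = 69.
χ = V − E + F = 21 − 69 + 46 = -2.
For a closed orientable surface χ = 2 − 2g, so g = (2 − (-2))/2 = 2.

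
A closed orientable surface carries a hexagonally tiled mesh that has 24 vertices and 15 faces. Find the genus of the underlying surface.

4

Every face is a hexagon, so 2E = 6·15 = 90, giving E = 45.
χ = V − E + F = 24 − 45 + 15 = -6.
For a closed orientable surface χ = 2 − 2g, so g = (2 − (-6))/2 = 4.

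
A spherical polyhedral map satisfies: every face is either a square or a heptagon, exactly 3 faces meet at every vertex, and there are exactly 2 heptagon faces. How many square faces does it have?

7

Let x be the number of squares; then F = 2 + x.
Edge–face incidences: 2E = 7·2 + 4·x = 14 + 4x.
Every vertex has degree 3, so 3V = 2E.
Euler: V − E + F = 2 ⇒ (2E)/3 − E + (2 + x) = 2.
Multiply by 6: 2·(2E) − 3·(2E) + 6·(2 + x) = 12, i.e. 12 + 6x − (14 + 4x) = 12.
Collecting terms: 2x − 2 = 12, so 2x = 14, so x = 7.
Then 2E = 14 + 4·7 = 42, so E = 21, V = 2E/3 = 14, F = 2 + 7 = 9.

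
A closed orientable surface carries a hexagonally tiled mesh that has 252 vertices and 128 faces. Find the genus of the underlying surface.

Every face is a hexagon, so 2E = 6·128 = 768, giving E = 384.
χ = V − E + F = 252 − 384 + 128 = -4.
For a closed orientable surface χ = 2 − 2g, so g = (2 − (-4))/2 = 3.

3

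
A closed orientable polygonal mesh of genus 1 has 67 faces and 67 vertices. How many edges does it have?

134

For a closed orientable surface of genus 1, χ = 2 − 2·1 = 0.
E = V + F − (0) = 67 + 67 − (0) = 134.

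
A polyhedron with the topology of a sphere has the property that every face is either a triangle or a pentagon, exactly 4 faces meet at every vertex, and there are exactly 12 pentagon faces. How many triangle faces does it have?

20

Let x be the number of triangles; then F = 12 + x.
Edge–face incidences: 2E = 5·12 + 3·x = 60 + 3x.
Every vertex has degree 4, so 4V = 2E.
Euler: V − E + F = 2 ⇒ (2E)/4 − E + (12 + x) = 2.
Multiply by 8: 2·(2E) − 4·(2E) + 8·(12 + x) = 16, i.e. 96 + 8x − 2·(60 + 3x) = 16.
Collecting terms: 2x − 24 = 16, so 2x = 40, so x = 20.
Then 2E = 60 + 3·20 = 120, so E = 60, V = 2E/4 = 30, F = 12 + 20 = 32.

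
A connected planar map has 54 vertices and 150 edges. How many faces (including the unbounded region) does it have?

Euler's formula for a connected plane graph: V − E + F = 2, so F = 2 − 54 + 150 = 98.

98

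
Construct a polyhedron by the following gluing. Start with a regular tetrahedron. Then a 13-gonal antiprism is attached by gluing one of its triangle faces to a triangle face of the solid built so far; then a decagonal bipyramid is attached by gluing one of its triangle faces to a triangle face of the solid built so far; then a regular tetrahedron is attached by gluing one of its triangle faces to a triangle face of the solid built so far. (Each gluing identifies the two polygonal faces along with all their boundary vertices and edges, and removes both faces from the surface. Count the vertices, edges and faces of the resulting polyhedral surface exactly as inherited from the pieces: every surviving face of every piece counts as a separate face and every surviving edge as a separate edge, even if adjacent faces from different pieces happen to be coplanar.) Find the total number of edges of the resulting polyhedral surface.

85

A regular tetrahedron: V=4, E=6, F=4.
Attach a 13-gonal antiprism (V=26, E=52, F=28) along a 3-gon: merge 3 vertices and 3 edges, delete both glued faces → V=27, E=55, F=30.
Attach a decagonal bipyramid (V=12, E=30, F=20) along a 3-gon: merge 3 vertices and 3 edges, delete both glued faces → V=36, E=82, F=48.
Attach a regular tetrahedron (V=4, E=6, F=4) along a 3-gon: merge 3 vertices and 3 edges, delete both glued faces → V=37, E=85, F=50.
Check: V − E + F = 37 − 85 + 50 = 2.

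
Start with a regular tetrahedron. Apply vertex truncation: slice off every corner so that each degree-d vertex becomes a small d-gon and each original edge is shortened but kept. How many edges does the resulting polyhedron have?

18

The base solid has V = 4, E = 6, F = 4.
Truncation replaces each original edge-end by a new vertex, so V′ = 2E = 12.
Each original edge survives, and each old vertex of degree d contributes d new edges; summing degrees gives Σd = 2E, so E′ = E + 2E = 3E = 18.
Each original face survives and each original vertex becomes one new face: F′ = F + V = 8.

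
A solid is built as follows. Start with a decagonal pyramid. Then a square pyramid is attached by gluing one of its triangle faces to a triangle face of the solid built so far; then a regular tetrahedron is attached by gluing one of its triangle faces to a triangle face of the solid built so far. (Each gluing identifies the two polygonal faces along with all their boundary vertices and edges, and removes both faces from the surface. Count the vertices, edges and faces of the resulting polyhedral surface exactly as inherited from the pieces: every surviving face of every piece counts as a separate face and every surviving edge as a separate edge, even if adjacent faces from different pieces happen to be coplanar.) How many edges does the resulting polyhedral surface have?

28

A decagonal pyramid: V=11, E=20, F=11.
Attach a square pyramid (V=5, E=8, F=5) along a 3-gon: merge 3 vertices and 3 edges, delete both glued faces → V=13, E=25, F=14.
Attach a regular tetrahedron (V=4, E=6, F=4) along a 3-gon: merge 3 vertices and 3 edges, delete both glued faces → V=14, E=28, F=16.
Check: V − E + F = 14 − 28 + 16 = 2.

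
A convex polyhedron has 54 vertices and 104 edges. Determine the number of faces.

Here V − E + F = 2.
F = 2 − V + E = 2 − 54 + 104 = 52.

52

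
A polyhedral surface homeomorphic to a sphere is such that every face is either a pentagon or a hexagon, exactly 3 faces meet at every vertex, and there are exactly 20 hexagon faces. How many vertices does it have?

Let x be the number of pentagons; then F = 20 + x.
Edge–face incidences: 2E = 6·20 + 5·x = 120 + 5x.
Every vertex has degree 3, so 3V = 2E.
Euler: V − E + F = 2 ⇒ (2E)/3 − E + (20 + x) = 2.
Multiply by 6: 2·(2E) − 3·(2E) + 6·(20 + x) = 12, i.e. 120 + 6x − (120 + 5x) = 12.
Collecting terms: x = 12.
Then 2E = 120 + 5·12 = 180, so E = 90, V = 2E/3 = 60, F = 20 + 12 = 32.

60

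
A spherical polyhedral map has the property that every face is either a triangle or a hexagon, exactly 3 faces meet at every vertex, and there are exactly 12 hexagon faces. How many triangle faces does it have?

4

Let x be the number of triangles; then F = 12 + x.
Edge–face incidences: 2E = 6·12 + 3·x = 72 + 3x.
Every vertex has degree 3, so 3V = 2E.
Euler: V − E + F = 2 ⇒ (2E)/3 − E + (12 + x) = 2.
Multiply by 6: 2·(2E) − 3·(2E) + 6·(12 + x) = 12, i.e. 72 + 6x − (72 + 3x) = 12.
Collecting terms: 3x = 12, so x = 4.
Then 2E = 72 + 3·4 = 84, so E = 42, V = 2E/3 = 28, F = 12 + 4 = 16.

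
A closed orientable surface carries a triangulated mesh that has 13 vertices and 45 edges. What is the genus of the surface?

2

Every face is a triangle and each edge borders two faces, so 3F = 2·45, giving F = 30.
χ = V − E + F = 13 − 45 + 30 = -2.
For a closed orientable surface χ = 2 − 2g, so g = (2 − (-2))/2 = 2.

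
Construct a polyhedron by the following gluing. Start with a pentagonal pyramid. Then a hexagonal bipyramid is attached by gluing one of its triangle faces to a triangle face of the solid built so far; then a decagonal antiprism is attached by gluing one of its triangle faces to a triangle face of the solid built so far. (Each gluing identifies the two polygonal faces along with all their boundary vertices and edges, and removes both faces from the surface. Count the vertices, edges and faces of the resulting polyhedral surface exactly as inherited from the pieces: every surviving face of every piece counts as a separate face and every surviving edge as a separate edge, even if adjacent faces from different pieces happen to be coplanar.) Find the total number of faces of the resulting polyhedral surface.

36

A pentagonal pyramid: V=6, E=10, F=6.
Attach a hexagonal bipyramid (V=8, E=18, F=12) along a 3-gon: merge 3 vertices and 3 edges, delete both glued faces → V=11, E=25, F=16.
Attach a decagonal antiprism (V=20, E=40, F=22) along a 3-gon: merge 3 vertices and 3 edges, delete both glued faces → V=28, E=62, F=36.
Check: V − E + F = 28 − 62 + 36 = 2.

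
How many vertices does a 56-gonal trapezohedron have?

The n-trapezohedron (dual of the n-antiprism) has V = 2·56 + 2 = 114, E = 4·56 = 224, F = 2·56 = 112.

114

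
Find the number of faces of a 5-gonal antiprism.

An antiprism on an n-gon has two n-gon caps and 2n triangles: V = 2·5 = 10, E = 4·5 = 20, F = 2·5 + 2 = 12.

12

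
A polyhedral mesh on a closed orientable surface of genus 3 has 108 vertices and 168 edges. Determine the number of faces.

56

For a closed orientable surface of genus 3, χ = 2 − 2·3 = -4.
F = -4 − V + E = -4 − 108 + 168 = 56.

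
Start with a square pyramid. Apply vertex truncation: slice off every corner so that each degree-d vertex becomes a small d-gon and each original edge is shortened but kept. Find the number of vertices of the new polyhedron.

The base solid has V = 5, E = 8, F = 5.
Truncation replaces each original edge-end by a new vertex, so V′ = 2E = 16.
Each original edge survives, and each old vertex of degree d contributes d new edges; summing degrees gives Σd = 2E, so E′ = E + 2E = 3E = 24.
Each original face survives and each original vertex becomes one new face: F′ = F + V = 10.

16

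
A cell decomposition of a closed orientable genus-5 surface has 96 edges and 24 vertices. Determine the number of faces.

64

For a closed orientable surface of genus 5, χ = 2 − 2·5 = -8.
F = -8 − V + E = -8 − 24 + 96 = 64.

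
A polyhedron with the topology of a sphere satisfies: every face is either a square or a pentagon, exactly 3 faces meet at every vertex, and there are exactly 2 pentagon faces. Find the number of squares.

5

Let x be the number of squares; then F = 2 + x.
Edge–face incidences: 2E = 5·2 + 4·x = 10 + 4x.
Every vertex has degree 3, so 3V = 2E.
Euler: V − E + F = 2 ⇒ (2E)/3 − E + (2 + x) = 2.
Multiply by 6: 2·(2E) − 3·(2E) + 6·(2 + x) = 12, i.e. 12 + 6x − (10 + 4x) = 12.
Collecting terms: 2x + 2 = 12, so 2x = 10, so x = 5.
Then 2E = 10 + 4·5 = 30, so E = 15, V = 2E/3 = 10, F = 2 + 5 = 7.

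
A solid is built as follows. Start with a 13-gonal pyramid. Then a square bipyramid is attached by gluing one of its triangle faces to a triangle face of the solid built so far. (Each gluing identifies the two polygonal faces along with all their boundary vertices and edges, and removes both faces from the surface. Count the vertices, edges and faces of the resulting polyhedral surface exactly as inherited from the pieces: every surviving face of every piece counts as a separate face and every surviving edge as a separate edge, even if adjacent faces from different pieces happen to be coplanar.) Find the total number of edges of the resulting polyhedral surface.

35

A 13-gonal pyramid: V=14, E=26, F=14.
Attach a square bipyramid (V=6, E=12, F=8) along a 3-gon: merge 3 vertices and 3 edges, delete both glued faces → V=17, E=35, F=20.
Check: V − E + F = 17 − 35 + 20 = 2.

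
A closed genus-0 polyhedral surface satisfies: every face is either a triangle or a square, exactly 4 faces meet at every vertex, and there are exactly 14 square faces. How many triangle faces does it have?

Let x be the number of triangles; then F = 14 + x.
Edge–face incidences: 2E = 4·14 + 3·x = 56 + 3x.
Every vertex has degree 4, so 4V = 2E.
Euler: V − E + F = 2 ⇒ (2E)/4 − E + (14 + x) = 2.
Multiply by 8: 2·(2E) − 4·(2E) + 8·(14 + x) = 16, i.e. 112 + 8x − 2·(56 + 3x) = 16.
Collecting terms: 2x = 16, so x = 8.
Then 2E = 56 + 3·8 = 80, so E = 40, V = 2E/4 = 20, F = 14 + 8 = 22.

8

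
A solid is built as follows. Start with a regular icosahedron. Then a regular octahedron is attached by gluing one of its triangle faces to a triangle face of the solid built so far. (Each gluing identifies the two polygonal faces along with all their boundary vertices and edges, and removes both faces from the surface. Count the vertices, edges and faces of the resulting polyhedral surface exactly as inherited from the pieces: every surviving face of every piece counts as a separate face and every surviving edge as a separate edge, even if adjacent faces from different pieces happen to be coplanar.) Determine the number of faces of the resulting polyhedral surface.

26

A regular icosahedron: V=12, E=30, F=20.
Attach a regular octahedron (V=6, E=12, F=8) along a 3-gon: merge 3 vertices and 3 edges, delete both glued faces → V=15, E=39, F=26.
Check: V − E + F = 15 − 39 + 26 = 2.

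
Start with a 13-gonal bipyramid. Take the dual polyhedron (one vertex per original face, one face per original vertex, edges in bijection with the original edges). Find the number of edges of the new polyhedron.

39

The base solid has V = 15, E = 39, F = 26.
The dual swaps V and F and preserves E: V′ = F = 26, E′ = E = 39, F′ = V = 15.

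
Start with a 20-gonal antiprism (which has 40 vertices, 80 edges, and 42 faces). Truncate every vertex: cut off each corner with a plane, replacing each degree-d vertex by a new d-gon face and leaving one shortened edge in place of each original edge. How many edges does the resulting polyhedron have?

Truncation replaces each original edge-end by a new vertex, so V′ = 2E = 160.
Each original edge survives, and each old vertex of degree d contributes d new edges; summing degrees gives Σd = 2E, so E′ = E + 2E = 3E = 240.
Each original face survives and each original vertex becomes one new face: F′ = F + V = 82.

240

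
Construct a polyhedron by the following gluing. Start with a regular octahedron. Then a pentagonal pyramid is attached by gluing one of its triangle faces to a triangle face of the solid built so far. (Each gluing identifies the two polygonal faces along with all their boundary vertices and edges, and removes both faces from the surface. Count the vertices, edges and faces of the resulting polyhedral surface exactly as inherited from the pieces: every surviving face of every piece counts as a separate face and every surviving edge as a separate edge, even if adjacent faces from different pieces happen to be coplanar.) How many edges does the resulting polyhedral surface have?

A regular octahedron: V=6, E=12, F=8.
Attach a pentagonal pyramid (V=6, E=10, F=6) along a 3-gon: merge 3 vertices and 3 edges, delete both glued faces → V=9, E=19, F=12.
Check: V − E + F = 9 − 19 + 12 = 2.

19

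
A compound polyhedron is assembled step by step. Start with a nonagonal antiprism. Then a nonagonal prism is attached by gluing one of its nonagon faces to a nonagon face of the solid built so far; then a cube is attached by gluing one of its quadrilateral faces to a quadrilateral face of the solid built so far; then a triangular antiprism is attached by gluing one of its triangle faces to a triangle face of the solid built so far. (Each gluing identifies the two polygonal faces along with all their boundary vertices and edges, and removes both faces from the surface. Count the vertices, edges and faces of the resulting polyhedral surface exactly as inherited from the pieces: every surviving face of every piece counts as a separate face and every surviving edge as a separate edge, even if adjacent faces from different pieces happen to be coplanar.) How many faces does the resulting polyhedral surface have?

39

A nonagonal antiprism: V=18, E=36, F=20.
Attach a nonagonal prism (V=18, E=27, F=11) along a 9-gon: merge 9 vertices and 9 edges, delete both glued faces → V=27, E=54, F=29.
Attach a cube (V=8, E=12, F=6) along a 4-gon: merge 4 vertices and 4 edges, delete both glued faces → V=31, E=62, F=33.
Attach a triangular antiprism (V=6, E=12, F=8) along a 3-gon: merge 3 vertices and 3 edges, delete both glued faces → V=34, E=71, F=39.
Check: V − E + F = 34 − 71 + 39 = 2.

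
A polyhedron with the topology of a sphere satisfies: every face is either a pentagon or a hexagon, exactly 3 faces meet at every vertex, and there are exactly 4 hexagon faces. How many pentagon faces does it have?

Let x be the number of pentagons; then F = 4 + x.
Edge–face incidences: 2E = 6·4 + 5·x = 24 + 5x.
Every vertex has degree 3, so 3V = 2E.
Euler: V − E + F = 2 ⇒ (2E)/3 − E + (4 + x) = 2.
Multiply by 6: 2·(2E) − 3·(2E) + 6·(4 + x) = 12, i.e. 24 + 6x − (24 + 5x) = 12.
Collecting terms: x = 12.
Then 2E = 24 + 5·12 = 84, so E = 42, V = 2E/3 = 28, F = 4 + 12 = 16.

12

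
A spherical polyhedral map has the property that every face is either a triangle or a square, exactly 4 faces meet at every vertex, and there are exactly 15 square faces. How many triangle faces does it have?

8

Let x be the number of triangles; then F = 15 + x.
Edge–face incidences: 2E = 4·15 + 3·x = 60 + 3x.
Every vertex has degree 4, so 4V = 2E.
Euler: V − E + F = 2 ⇒ (2E)/4 − E + (15 + x) = 2.
Multiply by 8: 2·(2E) − 4·(2E) + 8·(15 + x) = 16, i.e. 120 + 8x − 2·(60 + 3x) = 16.
Collecting terms: 2x = 16, so x = 8.
Then 2E = 60 + 3·8 = 84, so E = 42, V = 2E/4 = 21, F = 15 + 8 = 23.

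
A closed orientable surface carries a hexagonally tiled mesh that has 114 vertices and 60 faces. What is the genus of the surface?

Every face is a hexagon, so 2E = 6·60 = 360, giving E = 180.
χ = V − E + F = 114 − 180 + 60 = -6.
For a closed orientable surface χ = 2 − 2g, so g = (2 − (-6))/2 = 4.

4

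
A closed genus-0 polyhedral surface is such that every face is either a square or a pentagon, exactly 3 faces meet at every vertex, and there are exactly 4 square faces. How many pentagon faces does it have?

Let x be the number of pentagons; then F = 4 + x.
Edge–face incidences: 2E = 4·4 + 5·x = 16 + 5x.
Every vertex has degree 3, so 3V = 2E.
Euler: V − E + F = 2 ⇒ (2E)/3 − E + (4 + x) = 2.
Multiply by 6: 2·(2E) − 3·(2E) + 6·(4 + x) = 12, i.e. 24 + 6x − (16 + 5x) = 12.
Collecting terms: x + 8 = 12, so x = 4.
Then 2E = 16 + 5·4 = 36, so E = 18, V = 2E/3 = 12, F = 4 + 4 = 8.

4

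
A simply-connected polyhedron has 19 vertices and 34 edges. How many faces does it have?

Here V − E + F = 2.
F = 2 − V + E = 2 − 19 + 34 = 17.

17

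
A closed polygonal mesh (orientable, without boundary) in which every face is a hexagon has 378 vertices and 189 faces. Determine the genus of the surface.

Every face is a hexagon, so 2E = 6·189 = 1134, giving E = 567.
χ = V − E + F = 378 − 567 + 189 = 0.
For a closed orientable surface χ = 2 − 2g, so g = (2 − (0))/2 = 1.

1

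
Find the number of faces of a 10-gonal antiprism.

22

An antiprism on an n-gon has two n-gon caps and 2n triangles: V = 2·10 = 20, E = 4·10 = 40, F = 2·10 + 2 = 22.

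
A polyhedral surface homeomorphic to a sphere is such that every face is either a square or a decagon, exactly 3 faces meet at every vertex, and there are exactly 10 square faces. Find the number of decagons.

2

Let x be the number of decagons; then F = 10 + x.
Edge–face incidences: 2E = 4·10 + 10·x = 40 + 10x.
Every vertex has degree 3, so 3V = 2E.
Euler: V − E + F = 2 ⇒ (2E)/3 − E + (10 + x) = 2.
Multiply by 6: 2·(2E) − 3·(2E) + 6·(10 + x) = 12, i.e. 60 + 6x − (40 + 10x) = 12.
Collecting terms: −4x + 20 = 12, so −4x = −8, so x = 2.
Then 2E = 40 + 10·2 = 60, so E = 30, V = 2E/3 = 20, F = 10 + 2 = 12.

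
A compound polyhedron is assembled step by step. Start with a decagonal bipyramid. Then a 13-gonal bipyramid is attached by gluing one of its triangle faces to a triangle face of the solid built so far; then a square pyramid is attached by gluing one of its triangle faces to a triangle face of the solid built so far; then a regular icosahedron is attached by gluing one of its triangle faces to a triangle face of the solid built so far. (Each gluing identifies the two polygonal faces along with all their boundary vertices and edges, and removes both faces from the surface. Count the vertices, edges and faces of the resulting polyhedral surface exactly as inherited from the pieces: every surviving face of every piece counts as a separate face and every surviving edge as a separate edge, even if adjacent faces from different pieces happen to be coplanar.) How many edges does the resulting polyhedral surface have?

98

A decagonal bipyramid: V=12, E=30, F=20.
Attach a 13-gonal bipyramid (V=15, E=39, F=26) along a 3-gon: merge 3 vertices and 3 edges, delete both glued faces → V=24, E=66, F=44.
Attach a square pyramid (V=5, E=8, F=5) along a 3-gon: merge 3 vertices and 3 edges, delete both glued faces → V=26, E=71, F=47.
Attach a regular icosahedron (V=12, E=30, F=20) along a 3-gon: merge 3 vertices and 3 edges, delete both glued faces → V=35, E=98, F=65.
Check: V − E + F = 35 − 98 + 65 = 2.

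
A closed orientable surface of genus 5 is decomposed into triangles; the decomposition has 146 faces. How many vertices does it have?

65

χ = 2 − 2·5 = -8, and every face is a triangle so 3F = 2E.
E = 3·146/2 = 219. Then V = -8 + E − F = -8 + 219 − 146 = 65.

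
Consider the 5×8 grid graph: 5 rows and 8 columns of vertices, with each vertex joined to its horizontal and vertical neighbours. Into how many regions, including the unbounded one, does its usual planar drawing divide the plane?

29

The grid has V = 5·8 = 40 vertices and E = 5·7 + 8·4 = 67 edges.
F = 2 − V + E = 2 − 40 + 67 = 29.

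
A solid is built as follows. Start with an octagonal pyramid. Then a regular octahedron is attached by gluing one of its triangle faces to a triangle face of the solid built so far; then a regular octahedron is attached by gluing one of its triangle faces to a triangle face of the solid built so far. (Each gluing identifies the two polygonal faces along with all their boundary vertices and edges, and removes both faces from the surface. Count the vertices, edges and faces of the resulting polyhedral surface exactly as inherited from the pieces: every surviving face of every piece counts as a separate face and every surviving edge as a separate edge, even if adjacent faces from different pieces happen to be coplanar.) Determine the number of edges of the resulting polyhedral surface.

34

An octagonal pyramid: V=9, E=16, F=9.
Attach a regular octahedron (V=6, E=12, F=8) along a 3-gon: merge 3 vertices and 3 edges, delete both glued faces → V=12, E=25, F=15.
Attach a regular octahedron (V=6, E=12, F=8) along a 3-gon: merge 3 vertices and 3 edges, delete both glued faces → V=15, E=34, F=21.
Check: V − E + F = 15 − 34 + 21 = 2.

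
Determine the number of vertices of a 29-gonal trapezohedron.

60

The n-trapezohedron (dual of the n-antiprism) has V = 2·29 + 2 = 60, E = 4·29 = 116, F = 2·29 = 58.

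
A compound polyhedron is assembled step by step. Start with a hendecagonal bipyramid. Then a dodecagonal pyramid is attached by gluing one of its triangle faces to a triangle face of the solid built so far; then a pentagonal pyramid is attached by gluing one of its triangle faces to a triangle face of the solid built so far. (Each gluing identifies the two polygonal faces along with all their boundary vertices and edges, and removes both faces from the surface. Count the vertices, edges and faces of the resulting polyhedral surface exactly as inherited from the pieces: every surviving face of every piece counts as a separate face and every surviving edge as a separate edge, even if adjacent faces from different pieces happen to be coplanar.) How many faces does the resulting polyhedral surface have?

37

A hendecagonal bipyramid: V=13, E=33, F=22.
Attach a dodecagonal pyramid (V=13, E=24, F=13) along a 3-gon: merge 3 vertices and 3 edges, delete both glued faces → V=23, E=54, F=33.
Attach a pentagonal pyramid (V=6, E=10, F=6) along a 3-gon: merge 3 vertices and 3 edges, delete both glued faces → V=26, E=61, F=37.
Check: V − E + F = 26 − 61 + 37 = 2.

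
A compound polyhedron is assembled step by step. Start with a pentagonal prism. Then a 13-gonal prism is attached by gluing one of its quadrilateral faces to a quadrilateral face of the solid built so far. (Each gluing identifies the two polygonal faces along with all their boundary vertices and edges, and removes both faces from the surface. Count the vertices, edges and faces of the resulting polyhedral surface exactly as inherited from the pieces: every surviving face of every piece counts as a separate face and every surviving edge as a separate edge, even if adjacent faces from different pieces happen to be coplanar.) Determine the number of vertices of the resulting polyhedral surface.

32

A pentagonal prism: V=10, E=15, F=7.
Attach a 13-gonal prism (V=26, E=39, F=15) along a 4-gon: merge 4 vertices and 4 edges, delete both glued faces → V=32, E=50, F=20.
Check: V − E + F = 32 − 50 + 20 = 2.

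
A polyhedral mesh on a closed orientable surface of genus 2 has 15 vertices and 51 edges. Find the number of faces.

34

For a closed orientable surface of genus 2, χ = 2 − 2·2 = -2.
F = -2 − V + E = -2 − 15 + 51 = 34.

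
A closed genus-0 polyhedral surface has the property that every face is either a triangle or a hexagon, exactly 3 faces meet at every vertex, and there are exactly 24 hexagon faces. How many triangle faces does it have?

Let x be the number of triangles; then F = 24 + x.
Edge–face incidences: 2E = 6·24 + 3·x = 144 + 3x.
Every vertex has degree 3, so 3V = 2E.
Euler: V − E + F = 2 ⇒ (2E)/3 − E + (24 + x) = 2.
Multiply by 6: 2·(2E) − 3·(2E) + 6·(24 + x) = 12, i.e. 144 + 6x − (144 + 3x) = 12.
Collecting terms: 3x = 12, so x = 4.
Then 2E = 144 + 3·4 = 156, so E = 78, V = 2E/3 = 52, F = 24 + 4 = 28.

4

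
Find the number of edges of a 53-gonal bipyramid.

A bipyramid over an n-gon has 2n triangular faces and n + 2 vertices: V = 53 + 2 = 55, E = 3·53 = 159, F = 2·53 = 106.
Check: V − E + F = 55 − 159 + 106 = 2.

159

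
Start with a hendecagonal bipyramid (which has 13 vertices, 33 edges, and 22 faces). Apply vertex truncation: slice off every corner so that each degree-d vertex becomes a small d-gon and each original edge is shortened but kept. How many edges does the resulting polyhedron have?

99

Truncation replaces each original edge-end by a new vertex, so V′ = 2E = 66.
Each original edge survives, and each old vertex of degree d contributes d new edges; summing degrees gives Σd = 2E, so E′ = E + 2E = 3E = 99.
Each original face survives and each original vertex becomes one new face: F′ = F + V = 35.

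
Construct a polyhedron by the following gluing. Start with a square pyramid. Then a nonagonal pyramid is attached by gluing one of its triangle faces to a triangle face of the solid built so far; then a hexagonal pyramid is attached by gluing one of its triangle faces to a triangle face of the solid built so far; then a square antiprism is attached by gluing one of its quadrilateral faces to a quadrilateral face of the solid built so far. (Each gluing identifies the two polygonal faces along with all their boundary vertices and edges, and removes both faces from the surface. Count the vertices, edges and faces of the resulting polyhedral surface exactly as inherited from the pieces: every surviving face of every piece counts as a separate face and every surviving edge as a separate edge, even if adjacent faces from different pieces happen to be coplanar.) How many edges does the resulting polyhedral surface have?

44

A square pyramid: V=5, E=8, F=5.
Attach a nonagonal pyramid (V=10, E=18, F=10) along a 3-gon: merge 3 vertices and 3 edges, delete both glued faces → V=12, E=23, F=13.
Attach a hexagonal pyramid (V=7, E=12, F=7) along a 3-gon: merge 3 vertices and 3 edges, delete both glued faces → V=16, E=32, F=18.
Attach a square antiprism (V=8, E=16, F=10) along a 4-gon: merge 4 vertices and 4 edges, delete both glued faces → V=20, E=44, F=26.
Check: V − E + F = 20 − 44 + 26 = 2.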